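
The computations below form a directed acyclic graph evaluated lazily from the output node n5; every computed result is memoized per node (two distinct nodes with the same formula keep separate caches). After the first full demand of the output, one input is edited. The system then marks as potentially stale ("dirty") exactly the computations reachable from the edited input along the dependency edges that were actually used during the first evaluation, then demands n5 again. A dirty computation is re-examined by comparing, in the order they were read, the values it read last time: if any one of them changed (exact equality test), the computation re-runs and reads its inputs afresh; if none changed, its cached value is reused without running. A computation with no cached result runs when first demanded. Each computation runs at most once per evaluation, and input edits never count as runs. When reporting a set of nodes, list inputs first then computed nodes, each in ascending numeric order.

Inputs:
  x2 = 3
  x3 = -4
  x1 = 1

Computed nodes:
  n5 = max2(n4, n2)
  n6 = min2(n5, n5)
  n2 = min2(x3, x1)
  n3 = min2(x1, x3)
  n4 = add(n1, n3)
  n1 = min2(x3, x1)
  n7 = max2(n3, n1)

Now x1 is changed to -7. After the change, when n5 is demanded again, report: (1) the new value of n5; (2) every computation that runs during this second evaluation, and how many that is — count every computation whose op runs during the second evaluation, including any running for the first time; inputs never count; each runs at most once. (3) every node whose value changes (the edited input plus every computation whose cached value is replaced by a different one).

First demand of the output computes:
  n1 = min2(-4, 1) = -4
  n2 = min2(-4, 1) = -4
  n3 = min2(1, -4) = -4
  n4 = add(-4, -4) = -8
  n5 = max2(-8, -4) = -4

After the edit, cleaning proceeds:
  n1: a read changed (x1 1->-7) — executes, giving -7.
  n2: a read changed (x1 1->-7) — executes, giving -7.
  n3: a read changed (x1 1->-7) — executes, giving -7.
  n4: a read changed (n1 -4->-7; n3 -4->-7) — executes, giving -14.
  n5: a read changed (n4 -8->-14; n2 -4->-7) — executes, giving -7.

Demanding n5 again yields -7.
5 computations run: n1, n2, n3, n4, n5.
The nodes whose values change: x1, n1, n2, n3, n4, n5.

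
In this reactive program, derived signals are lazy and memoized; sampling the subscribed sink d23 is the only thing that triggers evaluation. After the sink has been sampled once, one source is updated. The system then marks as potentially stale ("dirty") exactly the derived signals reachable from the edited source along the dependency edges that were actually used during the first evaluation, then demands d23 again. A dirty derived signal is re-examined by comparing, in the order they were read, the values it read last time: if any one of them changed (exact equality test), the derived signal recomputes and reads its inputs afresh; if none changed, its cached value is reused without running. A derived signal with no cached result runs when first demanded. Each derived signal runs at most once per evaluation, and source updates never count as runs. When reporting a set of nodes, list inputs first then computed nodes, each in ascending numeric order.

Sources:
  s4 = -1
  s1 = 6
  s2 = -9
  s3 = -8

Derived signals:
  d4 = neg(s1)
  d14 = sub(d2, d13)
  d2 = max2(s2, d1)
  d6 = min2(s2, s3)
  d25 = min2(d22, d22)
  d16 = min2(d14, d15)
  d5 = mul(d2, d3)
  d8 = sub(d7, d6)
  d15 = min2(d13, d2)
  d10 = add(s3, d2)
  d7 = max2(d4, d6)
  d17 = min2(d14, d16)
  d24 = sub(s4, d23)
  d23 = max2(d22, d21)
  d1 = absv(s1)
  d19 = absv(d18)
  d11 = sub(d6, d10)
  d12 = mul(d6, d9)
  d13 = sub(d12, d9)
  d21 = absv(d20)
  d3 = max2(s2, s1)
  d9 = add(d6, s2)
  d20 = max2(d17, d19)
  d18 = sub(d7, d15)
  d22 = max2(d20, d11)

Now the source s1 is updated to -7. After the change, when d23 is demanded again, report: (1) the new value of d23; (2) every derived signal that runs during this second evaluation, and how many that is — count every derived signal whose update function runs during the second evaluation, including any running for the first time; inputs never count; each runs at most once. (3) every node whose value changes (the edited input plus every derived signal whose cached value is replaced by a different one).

First demand of the output computes:
  d1 = absv(6) = 6
  d2 = max2(-9, 6) = 6
  d4 = neg(6) = -6
  d6 = min2(-9, -8) = -9
  d7 = max2(-6, -9) = -6
  d9 = add(-9, -9) = -18
  d10 = add(-8, 6) = -2
  d11 = sub(-9, -2) = -7
  d12 = mul(-9, -18) = 162
  d13 = sub(162, -18) = 180
  d14 = sub(6, 180) = -174
  d15 = min2(180, 6) = 6
  d16 = min2(-174, 6) = -174
  d17 = min2(-174, -174) = -174
  d18 = sub(-6, 6) = -12
  d19 = absv(-12) = 12
  d20 = max2(-174, 12) = 12
  d21 = absv(12) = 12
  d22 = max2(12, -7) = 12
  d23 = max2(12, 12) = 12

After the edit, cleaning proceeds:
  d1: a read changed (s1 6->-7) — executes, giving 7.
  d2: a read changed (d1 6->7) — executes, giving 7.
  d4: a read changed (s1 6->-7) — executes, giving 7.
  d7: a read changed (d4 -6->7) — executes, giving 7.
  d10: a read changed (d2 6->7) — executes, giving -1.
  d11: a read changed (d10 -2->-1) — executes, giving -8.
  d14: a read changed (d2 6->7) — executes, giving -173.
  d15: a read changed (d2 6->7) — executes, giving 7.
  d16: a read changed (d14 -174->-173; d15 6->7) — executes, giving -173.
  d17: a read changed (d14 -174->-173; d16 -174->-173) — executes, giving -173.
  d18: a read changed (d7 -6->7; d15 6->7) — executes, giving 0.
  d19: a read changed (d18 -12->0) — executes, giving 0.
  d20: a read changed (d17 -174->-173; d19 12->0) — executes, giving 0.
  d21: a read changed (d20 12->0) — executes, giving 0.
  d22: a read changed (d20 12->0; d11 -7->-8) — executes, giving 0.
  d23: a read changed (d22 12->0; d21 12->0) — executes, giving 0.

Demanding d23 again yields 0.
16 derived signals run: d1, d2, d4, d7, d10, d11, d14, d15, d16, d17, d18, d19, d20, d21, d22, d23.
The nodes whose values change: s1, d1, d2, d4, d7, d10, d11, d14, d15, d16, d17, d18, d19, d20, d21, d22, d23.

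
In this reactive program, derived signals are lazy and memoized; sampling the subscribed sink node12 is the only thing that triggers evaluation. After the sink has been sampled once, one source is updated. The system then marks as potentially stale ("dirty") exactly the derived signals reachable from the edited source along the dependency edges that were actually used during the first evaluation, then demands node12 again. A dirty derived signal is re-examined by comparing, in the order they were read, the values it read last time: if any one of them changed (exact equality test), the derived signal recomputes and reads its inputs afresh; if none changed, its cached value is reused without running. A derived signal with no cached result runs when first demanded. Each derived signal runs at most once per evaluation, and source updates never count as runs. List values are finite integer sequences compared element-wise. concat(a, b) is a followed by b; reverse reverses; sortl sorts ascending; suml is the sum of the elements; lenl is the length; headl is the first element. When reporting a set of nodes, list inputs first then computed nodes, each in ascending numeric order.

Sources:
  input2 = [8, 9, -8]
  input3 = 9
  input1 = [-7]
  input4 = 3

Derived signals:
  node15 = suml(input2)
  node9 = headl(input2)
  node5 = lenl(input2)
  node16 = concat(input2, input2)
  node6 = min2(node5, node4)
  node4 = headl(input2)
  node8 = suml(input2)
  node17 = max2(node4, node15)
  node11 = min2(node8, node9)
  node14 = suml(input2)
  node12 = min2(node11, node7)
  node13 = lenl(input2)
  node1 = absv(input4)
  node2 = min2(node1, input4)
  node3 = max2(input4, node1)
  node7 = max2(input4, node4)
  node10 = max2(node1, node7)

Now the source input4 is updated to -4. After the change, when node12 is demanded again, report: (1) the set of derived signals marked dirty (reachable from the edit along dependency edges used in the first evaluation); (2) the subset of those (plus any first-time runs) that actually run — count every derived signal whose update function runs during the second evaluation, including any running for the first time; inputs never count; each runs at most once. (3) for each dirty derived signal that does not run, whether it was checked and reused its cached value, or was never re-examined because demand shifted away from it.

First demand of the output computes:
  node4 = headl([8, 9, -8]) = 8
  node7 = max2(3, 8) = 8
  node8 = suml([8, 9, -8]) = 9
  node9 = headl([8, 9, -8]) = 8
  node11 = min2(9, 8) = 8
  node12 = min2(8, 8) = 8

After the edit, cleaning proceeds:
  node7: a read changed (input4 3->-4) — executes, giving 8 — identical to its old value.
  node12: dirty, but its reads are unchanged (node11 unchanged, node7 unchanged); cached 8 stands.

Note the absorption at node7: it re-runs yet its value is the same, leaving the output's value untouched.

The edit dirties: node7, node12.
1 derived signals run: node7.
Cache hits after checking: node12.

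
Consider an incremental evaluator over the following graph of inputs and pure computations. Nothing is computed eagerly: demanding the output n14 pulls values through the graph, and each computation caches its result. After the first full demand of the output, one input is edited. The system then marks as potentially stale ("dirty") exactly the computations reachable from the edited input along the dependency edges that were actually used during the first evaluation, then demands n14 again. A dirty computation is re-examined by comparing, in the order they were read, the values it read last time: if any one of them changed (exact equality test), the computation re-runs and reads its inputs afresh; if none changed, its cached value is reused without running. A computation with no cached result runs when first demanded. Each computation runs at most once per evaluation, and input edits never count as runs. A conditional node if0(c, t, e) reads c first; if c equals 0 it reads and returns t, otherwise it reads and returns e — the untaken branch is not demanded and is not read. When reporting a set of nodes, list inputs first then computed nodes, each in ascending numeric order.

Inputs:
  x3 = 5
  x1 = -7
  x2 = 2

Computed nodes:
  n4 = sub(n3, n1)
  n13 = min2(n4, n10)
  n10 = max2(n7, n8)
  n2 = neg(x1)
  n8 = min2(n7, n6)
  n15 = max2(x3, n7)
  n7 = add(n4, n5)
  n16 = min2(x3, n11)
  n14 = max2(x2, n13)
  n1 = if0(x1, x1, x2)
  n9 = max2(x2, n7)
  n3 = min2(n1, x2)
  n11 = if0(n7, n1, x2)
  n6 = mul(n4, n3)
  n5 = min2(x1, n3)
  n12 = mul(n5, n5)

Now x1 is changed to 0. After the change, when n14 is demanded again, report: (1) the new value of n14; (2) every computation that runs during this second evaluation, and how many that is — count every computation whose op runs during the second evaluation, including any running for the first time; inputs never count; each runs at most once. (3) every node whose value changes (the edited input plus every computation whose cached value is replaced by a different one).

Initial pass — values computed on the first demand:
  n1 = if0(x1=-7 -> else branch x2) = 2
  n3 = min2(2, 2) = 2
  n4 = sub(2, 2) = 0
  n5 = min2(-7, 2) = -7
  n6 = mul(0, 2) = 0
  n7 = add(0, -7) = -7
  n8 = min2(-7, 0) = -7
  n10 = max2(-7, -7) = -7
  n13 = min2(0, -7) = -7
  n14 = max2(2, -7) = 2

Second demand — change propagation:
  n1: re-runs because x1 -7->0; new result 0.
  n3: re-runs because n1 2->0; new result 0.
  n4: re-runs because n3 2->0; n1 2->0; new result 0 (unchanged).
  n5: re-runs because x1 -7->0; n3 2->0; new result 0.
  n6: re-runs because n3 2->0; new result 0 (unchanged).
  n7: re-runs because n5 -7->0; new result 0.
  n8: re-runs because n7 -7->0; new result 0.
  n10: re-runs because n7 -7->0; n8 -7->0; new result 0.
  n13: re-runs because n10 -7->0; new result 0.
  n14: re-runs because n13 -7->0; new result 2 (unchanged).

n14 now evaluates to 2.
Run set: n1, n3, n4, n5, n6, n7, n8, n10, n13, n14 (10 run).
Changed values: x1, n1, n3, n5, n7, n8, n10, n13.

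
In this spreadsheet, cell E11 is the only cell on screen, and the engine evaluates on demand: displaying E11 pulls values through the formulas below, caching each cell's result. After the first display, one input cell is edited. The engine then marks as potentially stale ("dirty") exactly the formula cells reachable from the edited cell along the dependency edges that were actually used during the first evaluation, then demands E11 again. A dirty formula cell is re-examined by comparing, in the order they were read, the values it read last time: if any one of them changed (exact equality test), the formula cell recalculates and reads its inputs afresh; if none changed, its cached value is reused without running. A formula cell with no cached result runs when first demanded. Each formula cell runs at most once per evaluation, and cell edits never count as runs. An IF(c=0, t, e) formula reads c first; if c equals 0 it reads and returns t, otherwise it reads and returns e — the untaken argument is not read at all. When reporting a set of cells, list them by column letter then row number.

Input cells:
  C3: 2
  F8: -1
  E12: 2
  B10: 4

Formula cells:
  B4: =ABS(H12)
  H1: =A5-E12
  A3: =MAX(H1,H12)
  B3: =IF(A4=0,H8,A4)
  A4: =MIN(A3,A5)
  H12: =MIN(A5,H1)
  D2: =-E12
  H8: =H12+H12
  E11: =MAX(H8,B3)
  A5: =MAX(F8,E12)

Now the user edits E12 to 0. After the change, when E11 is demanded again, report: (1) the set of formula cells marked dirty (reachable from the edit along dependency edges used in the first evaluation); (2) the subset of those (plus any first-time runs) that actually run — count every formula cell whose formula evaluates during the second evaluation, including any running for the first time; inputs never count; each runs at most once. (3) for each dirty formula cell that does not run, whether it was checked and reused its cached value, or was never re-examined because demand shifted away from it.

Initial pass — values computed on the first demand:
  A5 = MAX(-1, 2) = 2
  H1 = 2 - 2 = 0
  H12 = MIN(2, 0) = 0
  A3 = MAX(0, 0) = 0
  A4 = MIN(0, 2) = 0
  H8 = 0 + 0 = 0
  B3 = IF(A4=0: A4=0 -> then branch H8) = 0
  E11 = MAX(0, 0) = 0

Second demand — change propagation:
  A5: re-runs because E12 2->0; new result 0.
  H1: re-runs because A5 2->0; E12 2->0; new result 0 (unchanged).
  H12: re-runs because A5 2->0; new result 0 (unchanged).
  A3: re-examined; everything it read last time is the same (H1 unchanged, H12 unchanged) — cache 0 kept, no run.
  A4: re-runs because A5 2->0; new result 0 (unchanged).
  H8: re-examined; everything it read last time is the same (H12 unchanged, H12 unchanged) — cache 0 kept, no run.
  B3: re-examined; everything it read last time is the same (A4 unchanged, H8 unchanged) — cache 0 kept, no run.
  E11: re-examined; everything it read last time is the same (H8 unchanged, B3 unchanged) — cache 0 kept, no run.

The important point: at A3 every value read last time is unchanged, so the dirty flag clears without a run.

Dirty set: A3, A4, A5, B3, E11, H1, H8, H12.
Run set: A4, A5, H1, H12 (4 run).
Re-examined without running (cache reused): A3, B3, E11, H8.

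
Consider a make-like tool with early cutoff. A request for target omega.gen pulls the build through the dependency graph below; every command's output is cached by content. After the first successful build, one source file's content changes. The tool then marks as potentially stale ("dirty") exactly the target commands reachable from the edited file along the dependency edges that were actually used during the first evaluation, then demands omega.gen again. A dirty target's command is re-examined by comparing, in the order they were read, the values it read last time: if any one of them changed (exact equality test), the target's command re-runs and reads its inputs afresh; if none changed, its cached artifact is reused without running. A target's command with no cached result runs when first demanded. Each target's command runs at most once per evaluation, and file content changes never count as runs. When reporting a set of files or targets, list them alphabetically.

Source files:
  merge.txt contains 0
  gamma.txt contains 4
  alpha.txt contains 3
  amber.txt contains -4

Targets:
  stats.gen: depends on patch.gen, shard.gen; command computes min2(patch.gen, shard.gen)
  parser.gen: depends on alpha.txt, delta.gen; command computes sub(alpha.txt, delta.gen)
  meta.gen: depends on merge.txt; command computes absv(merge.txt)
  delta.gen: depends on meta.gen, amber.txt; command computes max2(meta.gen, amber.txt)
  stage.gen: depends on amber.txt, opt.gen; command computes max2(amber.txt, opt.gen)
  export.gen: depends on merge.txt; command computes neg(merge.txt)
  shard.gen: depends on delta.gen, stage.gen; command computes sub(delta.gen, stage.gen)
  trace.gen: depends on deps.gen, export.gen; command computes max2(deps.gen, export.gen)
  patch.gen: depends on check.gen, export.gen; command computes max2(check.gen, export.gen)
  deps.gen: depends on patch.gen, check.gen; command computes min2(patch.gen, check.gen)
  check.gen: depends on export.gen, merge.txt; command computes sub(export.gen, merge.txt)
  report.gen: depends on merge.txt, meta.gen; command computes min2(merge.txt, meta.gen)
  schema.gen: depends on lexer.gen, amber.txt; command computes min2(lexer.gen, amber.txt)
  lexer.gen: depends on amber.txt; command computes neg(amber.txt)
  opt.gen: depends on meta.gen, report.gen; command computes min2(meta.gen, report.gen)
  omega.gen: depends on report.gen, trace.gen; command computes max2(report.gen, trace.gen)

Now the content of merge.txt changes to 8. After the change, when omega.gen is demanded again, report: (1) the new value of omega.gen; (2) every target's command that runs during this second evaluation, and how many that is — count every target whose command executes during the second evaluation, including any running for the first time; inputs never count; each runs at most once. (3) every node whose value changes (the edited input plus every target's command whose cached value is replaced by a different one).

Demanding omega.gen again yields 8.
8 target commands run: check.gen, deps.gen, export.gen, meta.gen, omega.gen, patch.gen, report.gen, trace.gen.
The nodes whose values change: check.gen, deps.gen, export.gen, merge.txt, meta.gen, omega.gen, patch.gen, report.gen, trace.gen.

First demand of the output computes:
  export.gen = neg(0) = 0
  check.gen = sub(0, 0) = 0
  meta.gen = absv(0) = 0
  patch.gen = max2(0, 0) = 0
  deps.gen = min2(0, 0) = 0
  report.gen = min2(0, 0) = 0
  trace.gen = max2(0, 0) = 0
  omega.gen = max2(0, 0) = 0

After the edit, cleaning proceeds:
  export.gen: a read changed (merge.txt 0->8) — executes, giving -8.
  check.gen: a read changed (export.gen 0->-8; merge.txt 0->8) — executes, giving -16.
  meta.gen: a read changed (merge.txt 0->8) — executes, giving 8.
  patch.gen: a read changed (check.gen 0->-16; export.gen 0->-8) — executes, giving -8.
  deps.gen: a read changed (patch.gen 0->-8; check.gen 0->-16) — executes, giving -16.
  report.gen: a read changed (merge.txt 0->8; meta.gen 0->8) — executes, giving 8.
  trace.gen: a read changed (deps.gen 0->-16; export.gen 0->-8) — executes, giving -8.
  omega.gen: a read changed (report.gen 0->8; trace.gen 0->-8) — executes, giving 8.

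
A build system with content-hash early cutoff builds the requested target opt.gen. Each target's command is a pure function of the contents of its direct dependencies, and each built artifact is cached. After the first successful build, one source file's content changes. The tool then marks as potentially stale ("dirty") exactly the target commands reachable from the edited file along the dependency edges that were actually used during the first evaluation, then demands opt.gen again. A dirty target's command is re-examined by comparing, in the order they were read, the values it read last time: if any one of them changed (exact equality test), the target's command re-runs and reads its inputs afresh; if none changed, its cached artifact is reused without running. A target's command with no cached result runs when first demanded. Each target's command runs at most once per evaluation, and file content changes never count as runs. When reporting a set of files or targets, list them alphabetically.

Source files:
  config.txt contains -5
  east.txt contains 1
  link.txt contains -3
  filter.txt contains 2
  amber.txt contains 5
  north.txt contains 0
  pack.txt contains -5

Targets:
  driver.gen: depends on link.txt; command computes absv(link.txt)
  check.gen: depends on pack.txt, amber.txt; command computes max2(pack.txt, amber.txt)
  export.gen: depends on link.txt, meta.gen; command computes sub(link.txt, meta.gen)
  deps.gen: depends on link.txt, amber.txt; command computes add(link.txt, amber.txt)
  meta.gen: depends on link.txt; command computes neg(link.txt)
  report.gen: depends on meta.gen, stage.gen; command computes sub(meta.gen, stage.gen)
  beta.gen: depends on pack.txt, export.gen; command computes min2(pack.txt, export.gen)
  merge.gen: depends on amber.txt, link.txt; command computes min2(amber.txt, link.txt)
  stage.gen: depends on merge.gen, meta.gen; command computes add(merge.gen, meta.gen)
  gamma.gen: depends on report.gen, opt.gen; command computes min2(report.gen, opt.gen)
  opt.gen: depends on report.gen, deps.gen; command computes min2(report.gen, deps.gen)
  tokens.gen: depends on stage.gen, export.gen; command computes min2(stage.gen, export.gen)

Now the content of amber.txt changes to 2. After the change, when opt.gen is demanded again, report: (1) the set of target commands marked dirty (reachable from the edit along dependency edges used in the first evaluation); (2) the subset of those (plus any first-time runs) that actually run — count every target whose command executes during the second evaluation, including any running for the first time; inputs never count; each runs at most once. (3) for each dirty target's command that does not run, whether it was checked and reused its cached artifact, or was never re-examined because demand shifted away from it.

Marked dirty: deps.gen, merge.gen, opt.gen, report.gen, stage.gen.
Target commands that run: deps.gen, merge.gen, opt.gen — 3 in total.
Checked but reused from cache: report.gen, stage.gen.
Key observation: the cutoff stops propagation at stage.gen — its inputs' values are unchanged, so it reuses its cache.

First evaluation (everything demanded from the output):
  deps.gen = add(-3, 5) = 2
  merge.gen = min2(5, -3) = -3
  meta.gen = neg(-3) = 3
  stage.gen = add(-3, 3) = 0
  report.gen = sub(3, 0) = 3
  opt.gen = min2(3, 2) = 2

Propagation after the edit:
  deps.gen: runs — amber.txt 5->2; result -1.
  merge.gen: runs — amber.txt 5->2; result -3 (same value as before).
  stage.gen: checked — values it read are unchanged (merge.gen unchanged, meta.gen unchanged); reused cached 0 without running.
  report.gen: checked — values it read are unchanged (meta.gen unchanged, stage.gen unchanged); reused cached 3 without running.
  opt.gen: runs — deps.gen 2->-1; result -1.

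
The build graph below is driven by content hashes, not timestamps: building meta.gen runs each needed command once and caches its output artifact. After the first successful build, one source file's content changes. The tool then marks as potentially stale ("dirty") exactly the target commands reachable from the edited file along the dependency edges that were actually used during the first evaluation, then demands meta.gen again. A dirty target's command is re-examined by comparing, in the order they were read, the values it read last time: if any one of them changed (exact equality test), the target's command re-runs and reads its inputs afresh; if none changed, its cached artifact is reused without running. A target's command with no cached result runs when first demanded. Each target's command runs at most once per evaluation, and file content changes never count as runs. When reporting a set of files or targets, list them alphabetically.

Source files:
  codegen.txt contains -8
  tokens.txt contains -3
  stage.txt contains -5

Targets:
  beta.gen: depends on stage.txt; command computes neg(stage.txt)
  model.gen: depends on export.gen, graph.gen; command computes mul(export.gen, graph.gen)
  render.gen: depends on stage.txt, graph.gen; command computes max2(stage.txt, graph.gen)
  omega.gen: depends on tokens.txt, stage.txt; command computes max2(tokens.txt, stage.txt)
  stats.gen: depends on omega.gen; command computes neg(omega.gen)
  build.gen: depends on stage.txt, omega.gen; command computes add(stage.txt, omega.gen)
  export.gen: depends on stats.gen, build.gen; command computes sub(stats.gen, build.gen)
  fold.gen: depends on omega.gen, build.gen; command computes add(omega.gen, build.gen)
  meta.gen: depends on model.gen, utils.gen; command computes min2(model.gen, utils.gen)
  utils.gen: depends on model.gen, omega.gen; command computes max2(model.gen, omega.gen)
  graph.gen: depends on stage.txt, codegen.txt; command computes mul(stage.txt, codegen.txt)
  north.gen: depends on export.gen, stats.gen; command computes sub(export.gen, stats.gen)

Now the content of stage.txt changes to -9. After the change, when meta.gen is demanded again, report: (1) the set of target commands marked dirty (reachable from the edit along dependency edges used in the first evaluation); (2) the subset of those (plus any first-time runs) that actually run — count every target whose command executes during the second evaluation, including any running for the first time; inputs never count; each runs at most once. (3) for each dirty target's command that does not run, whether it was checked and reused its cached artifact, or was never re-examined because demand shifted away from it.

Dirty set: build.gen, export.gen, graph.gen, meta.gen, model.gen, omega.gen, stats.gen, utils.gen.
Run set: build.gen, export.gen, graph.gen, meta.gen, model.gen, omega.gen, utils.gen (7 run).
Re-examined without running (cache reused): stats.gen.
The important point: at stats.gen every value read last time is unchanged, so the dirty flag clears without a run.

Initial pass — values computed on the first demand:
  graph.gen = mul(-5, -8) = 40
  omega.gen = max2(-3, -5) = -3
  build.gen = add(-5, -3) = -8
  stats.gen = neg(-3) = 3
  export.gen = sub(3, -8) = 11
  model.gen = mul(11, 40) = 440
  utils.gen = max2(440, -3) = 440
  meta.gen = min2(440, 440) = 440

Second demand — change propagation:
  graph.gen: re-runs because stage.txt -5->-9; new result 72.
  omega.gen: re-runs because stage.txt -5->-9; new result -3 (unchanged).
  build.gen: re-runs because stage.txt -5->-9; new result -12.
  stats.gen: re-examined; everything it read last time is the same (omega.gen unchanged) — cache 3 kept, no run.
  export.gen: re-runs because build.gen -8->-12; new result 15.
  model.gen: re-runs because export.gen 11->15; graph.gen 40->72; new result 1080.
  utils.gen: re-runs because model.gen 440->1080; new result 1080.
  meta.gen: re-runs because model.gen 440->1080; utils.gen 440->1080; new result 1080.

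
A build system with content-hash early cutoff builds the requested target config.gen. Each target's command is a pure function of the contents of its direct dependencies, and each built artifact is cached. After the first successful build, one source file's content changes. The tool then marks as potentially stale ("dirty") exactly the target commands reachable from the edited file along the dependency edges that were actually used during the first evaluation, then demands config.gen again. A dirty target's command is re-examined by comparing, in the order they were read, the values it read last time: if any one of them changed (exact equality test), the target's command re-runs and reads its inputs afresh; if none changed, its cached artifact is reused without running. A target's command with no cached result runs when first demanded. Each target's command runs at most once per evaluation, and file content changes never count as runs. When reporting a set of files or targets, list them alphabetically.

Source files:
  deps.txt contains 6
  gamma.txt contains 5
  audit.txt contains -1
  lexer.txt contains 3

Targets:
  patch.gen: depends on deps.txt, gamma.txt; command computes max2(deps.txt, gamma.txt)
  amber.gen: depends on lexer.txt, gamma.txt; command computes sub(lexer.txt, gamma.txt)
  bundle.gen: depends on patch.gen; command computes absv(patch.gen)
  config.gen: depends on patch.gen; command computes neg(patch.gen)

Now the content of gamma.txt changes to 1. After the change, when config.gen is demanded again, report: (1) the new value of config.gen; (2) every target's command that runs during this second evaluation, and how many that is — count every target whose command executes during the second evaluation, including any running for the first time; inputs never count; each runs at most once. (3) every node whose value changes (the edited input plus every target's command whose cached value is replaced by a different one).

First evaluation (everything demanded from the output):
  patch.gen = max2(6, 5) = 6
  config.gen = neg(6) = -6

Propagation after the edit:
  patch.gen: runs — gamma.txt 5->1; result 6 (same value as before).
  config.gen: checked — values it read are unchanged (patch.gen unchanged); reused cached -6 without running.

Key observation: the change is absorbed at patch.gen — it re-runs but produces the same value, and the output's value is unchanged.

New value of config.gen: -6.
Target commands that run: patch.gen — 1 in total.
Values that change: gamma.txt.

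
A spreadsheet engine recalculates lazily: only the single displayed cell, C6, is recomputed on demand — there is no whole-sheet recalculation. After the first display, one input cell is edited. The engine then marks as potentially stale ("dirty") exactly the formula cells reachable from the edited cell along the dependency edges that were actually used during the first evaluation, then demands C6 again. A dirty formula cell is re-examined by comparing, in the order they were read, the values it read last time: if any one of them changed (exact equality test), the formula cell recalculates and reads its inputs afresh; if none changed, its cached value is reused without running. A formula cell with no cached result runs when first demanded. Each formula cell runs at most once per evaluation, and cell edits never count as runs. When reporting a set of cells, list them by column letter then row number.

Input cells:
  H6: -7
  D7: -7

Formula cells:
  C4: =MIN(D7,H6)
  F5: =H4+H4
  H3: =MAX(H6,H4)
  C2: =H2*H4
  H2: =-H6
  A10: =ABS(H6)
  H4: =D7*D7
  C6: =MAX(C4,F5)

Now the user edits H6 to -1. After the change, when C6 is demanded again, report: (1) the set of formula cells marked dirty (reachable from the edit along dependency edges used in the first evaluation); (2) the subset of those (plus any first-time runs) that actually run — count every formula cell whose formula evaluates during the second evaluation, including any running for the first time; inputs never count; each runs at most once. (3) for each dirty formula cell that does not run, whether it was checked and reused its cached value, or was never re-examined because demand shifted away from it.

Marked dirty: C4, C6.
Formula cells that run: C4 — 1 in total.
Checked but reused from cache: C6.
Key observation: the change is absorbed at C4 — it re-runs but produces the same value, and the output's value is unchanged.

First evaluation (everything demanded from the output):
  C4 = MIN(-7, -7) = -7
  H4 = -7 * -7 = 49
  F5 = 49 + 49 = 98
  C6 = MAX(-7, 98) = 98

Propagation after the edit:
  C4: runs — H6 -7->-1; result -7 (same value as before).
  C6: checked — values it read are unchanged (C4 unchanged, F5 unchanged); reused cached 98 without running.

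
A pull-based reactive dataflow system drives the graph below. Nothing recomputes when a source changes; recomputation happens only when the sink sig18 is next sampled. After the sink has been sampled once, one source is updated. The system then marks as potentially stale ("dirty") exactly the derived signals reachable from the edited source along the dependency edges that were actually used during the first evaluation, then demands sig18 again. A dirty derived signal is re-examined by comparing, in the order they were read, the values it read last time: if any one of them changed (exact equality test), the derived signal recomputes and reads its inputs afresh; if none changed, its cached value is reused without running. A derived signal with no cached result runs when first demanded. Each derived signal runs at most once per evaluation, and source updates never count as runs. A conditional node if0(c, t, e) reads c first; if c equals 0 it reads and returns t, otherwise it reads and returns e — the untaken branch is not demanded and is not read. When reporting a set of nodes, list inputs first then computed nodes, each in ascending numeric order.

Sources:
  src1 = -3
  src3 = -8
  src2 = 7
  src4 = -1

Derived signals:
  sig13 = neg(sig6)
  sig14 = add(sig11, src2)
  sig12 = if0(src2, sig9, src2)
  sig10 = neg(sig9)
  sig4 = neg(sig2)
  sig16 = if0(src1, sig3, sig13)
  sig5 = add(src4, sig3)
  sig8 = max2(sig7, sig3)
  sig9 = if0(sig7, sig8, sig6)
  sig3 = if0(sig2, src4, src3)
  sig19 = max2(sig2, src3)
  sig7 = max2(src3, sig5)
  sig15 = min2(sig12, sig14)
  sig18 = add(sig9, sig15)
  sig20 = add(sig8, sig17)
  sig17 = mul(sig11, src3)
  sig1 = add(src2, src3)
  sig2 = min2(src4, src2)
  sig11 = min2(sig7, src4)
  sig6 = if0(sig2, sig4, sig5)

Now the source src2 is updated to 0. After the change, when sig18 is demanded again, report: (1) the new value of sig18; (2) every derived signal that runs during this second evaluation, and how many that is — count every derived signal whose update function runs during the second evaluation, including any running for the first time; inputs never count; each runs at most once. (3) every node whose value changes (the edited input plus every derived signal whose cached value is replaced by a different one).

First evaluation (everything demanded from the output):
  sig2 = min2(-1, 7) = -1
  sig3 = if0(sig2=-1 -> else branch src3) = -8
  sig5 = add(-1, -8) = -9
  sig6 = if0(sig2=-1 -> else branch sig5) = -9
  sig7 = max2(-8, -9) = -8
  sig9 = if0(sig7=-8 -> else branch sig6) = -9
  sig11 = min2(-8, -1) = -8
  sig12 = if0(src2=7 -> else branch src2) = 7
  sig14 = add(-8, 7) = -1
  sig15 = min2(7, -1) = -1
  sig18 = add(-9, -1) = -10

Propagation after the edit:
  sig2: runs — src2 7->0; result -1 (same value as before).
  sig3: checked — values it read are unchanged (sig2 unchanged, src3 unchanged); reused cached -8 without running.
  sig5: checked — values it read are unchanged (src4 unchanged, sig3 unchanged); reused cached -9 without running.
  sig6: checked — values it read are unchanged (sig2 unchanged, sig5 unchanged); reused cached -9 without running.
  sig7: checked — values it read are unchanged (src3 unchanged, sig5 unchanged); reused cached -8 without running.
  sig9: checked — values it read are unchanged (sig7 unchanged, sig6 unchanged); reused cached -9 without running.
  sig11: checked — values it read are unchanged (sig7 unchanged, src4 unchanged); reused cached -8 without running.
  sig12: runs — src2 7->0; src2 7->0; result -9.
  sig14: runs — src2 7->0; result -8.
  sig15: runs — sig12 7->-9; sig14 -1->-8; result -9.
  sig18: runs — sig15 -1->-9; result -18.

Key observation: the cutoff stops propagation at sig3 — its inputs' values are unchanged, so it reuses its cache.

New value of sig18: -18.
Derived signals that run: sig2, sig12, sig14, sig15, sig18 — 5 in total.
Values that change: src2, sig12, sig14, sig15, sig18.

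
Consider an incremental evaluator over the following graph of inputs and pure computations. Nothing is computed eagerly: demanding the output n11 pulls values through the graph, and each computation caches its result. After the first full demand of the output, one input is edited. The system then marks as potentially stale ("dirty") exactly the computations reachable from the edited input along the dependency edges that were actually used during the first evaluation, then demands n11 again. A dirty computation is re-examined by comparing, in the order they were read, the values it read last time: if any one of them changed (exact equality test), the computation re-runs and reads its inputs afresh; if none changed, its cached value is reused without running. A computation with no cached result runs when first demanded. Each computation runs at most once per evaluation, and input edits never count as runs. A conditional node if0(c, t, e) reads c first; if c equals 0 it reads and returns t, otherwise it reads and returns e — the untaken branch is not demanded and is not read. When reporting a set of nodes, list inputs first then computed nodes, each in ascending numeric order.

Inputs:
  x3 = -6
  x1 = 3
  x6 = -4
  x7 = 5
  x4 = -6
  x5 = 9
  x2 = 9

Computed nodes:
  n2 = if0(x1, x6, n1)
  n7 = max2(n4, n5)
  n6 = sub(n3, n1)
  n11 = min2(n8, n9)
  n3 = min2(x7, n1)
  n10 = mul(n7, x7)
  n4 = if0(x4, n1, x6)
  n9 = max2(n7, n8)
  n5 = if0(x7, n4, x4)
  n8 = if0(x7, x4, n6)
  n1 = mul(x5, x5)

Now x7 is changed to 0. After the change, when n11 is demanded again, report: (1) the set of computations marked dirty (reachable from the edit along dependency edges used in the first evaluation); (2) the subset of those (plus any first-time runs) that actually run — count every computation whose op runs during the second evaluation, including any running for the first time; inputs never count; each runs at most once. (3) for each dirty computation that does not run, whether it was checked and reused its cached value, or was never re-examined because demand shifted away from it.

Dirty set: n3, n5, n6, n7, n8, n9, n11.
Run set: n5, n7, n8, n9, n11 (5 run).
Left stale — demand moved off them: n3, n6.
The important point: the flipped condition redirects demand; n3, n6 are left stale, never re-checked.

Initial pass — values computed on the first demand:
  n1 = mul(9, 9) = 81
  n3 = min2(5, 81) = 5
  n4 = if0(x4=-6 -> else branch x6) = -4
  n5 = if0(x7=5 -> else branch x4) = -6
  n6 = sub(5, 81) = -76
  n7 = max2(-4, -6) = -4
  n8 = if0(x7=5 -> else branch n6) = -76
  n9 = max2(-4, -76) = -4
  n11 = min2(-76, -4) = -76

Second demand — change propagation:
  n3: dirty yet unreached — the second evaluation never asks for it.
  n5: re-runs because x7 5->0; new result -4.
  n6: dirty yet unreached — the second evaluation never asks for it.
  n7: re-runs because n5 -6->-4; new result -4 (unchanged).
  n8: re-runs because x7 5->0; new result -6.
  n9: re-runs because n8 -76->-6; new result -4 (unchanged).
  n11: re-runs because n8 -76->-6; new result -6.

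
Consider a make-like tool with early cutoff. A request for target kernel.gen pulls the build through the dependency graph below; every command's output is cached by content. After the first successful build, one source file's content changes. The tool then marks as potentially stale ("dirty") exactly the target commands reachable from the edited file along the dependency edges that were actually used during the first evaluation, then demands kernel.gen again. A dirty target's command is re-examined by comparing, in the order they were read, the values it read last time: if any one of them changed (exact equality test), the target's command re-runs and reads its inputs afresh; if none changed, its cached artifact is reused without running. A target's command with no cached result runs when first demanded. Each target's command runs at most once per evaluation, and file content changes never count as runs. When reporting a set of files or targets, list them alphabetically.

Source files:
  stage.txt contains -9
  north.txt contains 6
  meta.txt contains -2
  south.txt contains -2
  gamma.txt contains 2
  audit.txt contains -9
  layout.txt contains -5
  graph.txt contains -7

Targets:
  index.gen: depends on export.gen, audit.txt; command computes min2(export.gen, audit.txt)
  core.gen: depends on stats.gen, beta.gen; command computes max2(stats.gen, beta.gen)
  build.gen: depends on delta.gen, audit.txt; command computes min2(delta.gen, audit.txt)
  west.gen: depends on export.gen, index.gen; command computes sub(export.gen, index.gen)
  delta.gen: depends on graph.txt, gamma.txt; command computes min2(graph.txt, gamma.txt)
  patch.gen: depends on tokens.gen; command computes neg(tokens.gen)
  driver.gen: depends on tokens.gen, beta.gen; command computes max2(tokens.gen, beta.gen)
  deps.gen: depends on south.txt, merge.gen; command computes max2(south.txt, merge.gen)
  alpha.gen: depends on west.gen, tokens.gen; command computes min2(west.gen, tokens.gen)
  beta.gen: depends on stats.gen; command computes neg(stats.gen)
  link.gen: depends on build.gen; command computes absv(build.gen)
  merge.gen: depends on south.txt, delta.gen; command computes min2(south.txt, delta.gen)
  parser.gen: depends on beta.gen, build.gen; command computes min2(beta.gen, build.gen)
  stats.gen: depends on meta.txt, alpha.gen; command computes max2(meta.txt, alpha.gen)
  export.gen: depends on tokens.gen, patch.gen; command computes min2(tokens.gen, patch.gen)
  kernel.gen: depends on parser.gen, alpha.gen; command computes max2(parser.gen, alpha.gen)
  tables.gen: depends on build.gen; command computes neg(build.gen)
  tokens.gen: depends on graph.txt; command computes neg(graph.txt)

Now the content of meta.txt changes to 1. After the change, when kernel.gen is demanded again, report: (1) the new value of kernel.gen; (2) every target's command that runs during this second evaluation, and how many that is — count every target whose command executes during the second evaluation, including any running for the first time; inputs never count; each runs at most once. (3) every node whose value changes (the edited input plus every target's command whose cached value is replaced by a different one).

Demanding kernel.gen again yields 2.
1 target commands run: stats.gen.
The nodes whose values change: meta.txt.
Note the absorption at stats.gen: it re-runs yet its value is the same, leaving the output's value untouched.

First demand of the output computes:
  delta.gen = min2(-7, 2) = -7
  build.gen = min2(-7, -9) = -9
  tokens.gen = neg(-7) = 7
  patch.gen = neg(7) = -7
  export.gen = min2(7, -7) = -7
  index.gen = min2(-7, -9) = -9
  west.gen = sub(-7, -9) = 2
  alpha.gen = min2(2, 7) = 2
  stats.gen = max2(-2, 2) = 2
  beta.gen = neg(2) = -2
  parser.gen = min2(-2, -9) = -9
  kernel.gen = max2(-9, 2) = 2

After the edit, cleaning proceeds:
  stats.gen: a read changed (meta.txt -2->1) — executes, giving 2 — identical to its old value.
  beta.gen: dirty, but its reads are unchanged (stats.gen unchanged); cached -2 stands.
  parser.gen: dirty, but its reads are unchanged (beta.gen unchanged, build.gen unchanged); cached -9 stands.
  kernel.gen: dirty, but its reads are unchanged (parser.gen unchanged, alpha.gen unchanged); cached 2 stands.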